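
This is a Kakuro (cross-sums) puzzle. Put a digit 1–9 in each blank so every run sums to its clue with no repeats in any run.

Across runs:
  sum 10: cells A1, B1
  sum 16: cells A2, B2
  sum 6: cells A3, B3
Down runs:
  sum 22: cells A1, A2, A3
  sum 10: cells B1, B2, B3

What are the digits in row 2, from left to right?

16 in 2 cells must be {7,9}.
The 16 across and the 10 down share only 7, so B2 = 7.
The 6 across and the 22 down share only 5, so A3 = 5.
B3 = 6 − 5 = 1 completes the 6 across.
B1 = 10 − 8 = 2 completes the 10 down.
A2 = 16 − 7 = 9 completes the 16 across.
A1 = 10 − 2 = 8 completes the 10 across.

9 7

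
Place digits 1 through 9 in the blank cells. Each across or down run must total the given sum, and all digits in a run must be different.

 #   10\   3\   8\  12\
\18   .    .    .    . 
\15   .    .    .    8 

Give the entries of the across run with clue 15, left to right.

3 in 2 cells must be {1,2}.
R1C4 = 12 − 8 = 4 completes the 12 down.
No cell is forced outright now. R1C2 can only be 1 or 2 (the digits allowed by both its 18 across and its 3 down). If R1C2 = 2: that forces R2C2 = 1, R2C3 = 2, after which R1C3 would have to be in {3,5,7,9} for the 18 across but in {6} for the 8 down — contradiction. So R1C2 = 1.
R2C2 = 3 − 1 = 2 completes the 3 down.
Given what's placed, R2C3 must be 1 to fit the 15 across and 8 down.
R1C3 = 8 − 1 = 7 completes the 8 down.
R2C1 = 15 − 11 = 4 completes the 15 across.
R1C1 = 18 − 12 = 6 completes the 18 across.

4 2 1 8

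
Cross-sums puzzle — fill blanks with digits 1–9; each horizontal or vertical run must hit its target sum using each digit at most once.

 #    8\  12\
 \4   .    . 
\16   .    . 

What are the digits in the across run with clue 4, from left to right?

1 3

4 in 2 cells must be {1,3}; 16 in 2 cells must be {7,9}.
The 4 across and the 12 down share only 3, so R1C2 = 3.
The 16 across and the 8 down share only 7, so R2C1 = 7.
R2C2 = 16 − 7 = 9 completes the 16 across.
R1C1 = 4 − 3 = 1 completes the 4 across.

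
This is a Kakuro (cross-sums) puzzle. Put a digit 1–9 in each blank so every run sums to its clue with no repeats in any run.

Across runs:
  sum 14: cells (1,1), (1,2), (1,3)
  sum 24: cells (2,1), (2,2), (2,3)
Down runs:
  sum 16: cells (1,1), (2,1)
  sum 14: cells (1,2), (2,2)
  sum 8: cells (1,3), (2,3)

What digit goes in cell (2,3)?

7

24 in 3 cells must be {7,8,9}; 16 in 2 cells must be {7,9}.
The 24 across and the 8 down share only 7, so (2,3) = 7.
(1,3) = 8 − 7 = 1 completes the 8 down.
Given what's placed, (2,1) must be 9 to fit the 24 across and 16 down.
(2,2) = 24 − 16 = 8 completes the 24 across.
(1,1) = 16 − 9 = 7 completes the 16 down.
(1,2) = 14 − 8 = 6 completes the 14 across.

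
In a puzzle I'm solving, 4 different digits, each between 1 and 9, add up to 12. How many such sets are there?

2

4 distinct digits from 1–9 sum between 10 and 30.
Enumerating: {1,2,3,6}, {1,2,4,5}.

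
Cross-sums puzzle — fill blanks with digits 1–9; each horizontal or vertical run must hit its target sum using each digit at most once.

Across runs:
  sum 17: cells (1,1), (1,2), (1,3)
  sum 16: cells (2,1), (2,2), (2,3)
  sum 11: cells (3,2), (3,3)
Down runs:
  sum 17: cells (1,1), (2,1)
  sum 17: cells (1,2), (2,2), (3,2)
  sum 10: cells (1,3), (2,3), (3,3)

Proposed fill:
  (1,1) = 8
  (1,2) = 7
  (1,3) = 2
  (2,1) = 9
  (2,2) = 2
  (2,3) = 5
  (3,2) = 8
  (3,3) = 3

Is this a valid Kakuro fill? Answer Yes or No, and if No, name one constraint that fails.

Yes

Across: 8+7+2=17; 9+2+5=16; 8+3=11. Down: 8+9=17; 7+2+8=17; 2+5+3=10. No digit repeats within any run.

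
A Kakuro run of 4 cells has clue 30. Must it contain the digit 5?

The only way to make 30 from 4 distinct digits is {6,7,8,9}, which does not contain 5.

No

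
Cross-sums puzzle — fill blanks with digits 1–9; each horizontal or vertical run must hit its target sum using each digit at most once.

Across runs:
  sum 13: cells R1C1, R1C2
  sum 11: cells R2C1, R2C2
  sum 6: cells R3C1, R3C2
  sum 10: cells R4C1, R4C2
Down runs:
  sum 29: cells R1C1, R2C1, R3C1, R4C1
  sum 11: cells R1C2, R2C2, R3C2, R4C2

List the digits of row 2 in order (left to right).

29 in 4 cells must be {5,7,8,9}; 11 in 4 cells must be {1,2,3,5}.
Only 5 fits R1C2 under both its across sum 13 and down sum 11.
The 6 across and the 29 down share only 5, so R3C1 = 5.
R3C2 = 6 − 5 = 1 completes the 6 across.
R1C1 = 13 − 5 = 8 completes the 13 across.
No cell is forced outright now. R2C1 can only be 7 or 9 (the digits allowed by both its 11 across and its 29 down). If R2C1 = 7: then R2C2 would have to be in {4} for the 11 across but in {2,3} for the 11 down — contradiction. So R2C1 = 9.
R2C2 = 11 − 9 = 2 completes the 11 across.

9, 2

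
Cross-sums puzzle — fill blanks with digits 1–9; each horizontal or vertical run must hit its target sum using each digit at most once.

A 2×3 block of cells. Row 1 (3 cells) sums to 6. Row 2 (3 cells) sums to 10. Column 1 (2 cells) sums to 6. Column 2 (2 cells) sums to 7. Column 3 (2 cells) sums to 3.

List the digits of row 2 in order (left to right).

5 4 1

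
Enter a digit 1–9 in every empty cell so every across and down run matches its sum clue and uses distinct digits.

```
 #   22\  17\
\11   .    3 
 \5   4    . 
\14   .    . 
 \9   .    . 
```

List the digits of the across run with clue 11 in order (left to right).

8, 3

R1C1 = 11 − 3 = 8 completes the 11 across.
R2C2 = 5 − 4 = 1 completes the 5 across.
R3C1 = 9: the only remaining digit allowed by both the 14 across and the 22 down.
R3C2 = 14 − 9 = 5 completes the 14 across.
R4C1 = 22 − 21 = 1 completes the 22 down.
R4C2 = 9 − 1 = 8 completes the 9 across.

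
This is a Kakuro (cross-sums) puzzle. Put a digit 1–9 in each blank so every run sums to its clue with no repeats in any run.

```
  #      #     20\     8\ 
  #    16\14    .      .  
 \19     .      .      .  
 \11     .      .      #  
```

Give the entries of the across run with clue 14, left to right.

16 in 2 cells must be {7,9}.
Nothing is forced directly, so branch on R2C1, whose candidates are 7 or 9. If R2C1 = 7: that forces R2C3 = 3, R3C1 = 9, after which R3C2 would have to be in {2} for the 11 across but in {3,4,5,6,7,8,9} for the 20 down — contradiction. So R2C1 = 9.
R3C1 = 16 − 9 = 7 completes the 16 down.
R3C2 = 11 − 7 = 4 completes the 11 across.
R1C2 = 9: the only remaining digit allowed by both the 14 across and the 20 down.
R1C3 = 14 − 9 = 5 completes the 14 across.
R2C2 = 20 − 13 = 7 completes the 20 down.
R2C3 = 19 − 16 = 3 completes the 19 across.

9, 5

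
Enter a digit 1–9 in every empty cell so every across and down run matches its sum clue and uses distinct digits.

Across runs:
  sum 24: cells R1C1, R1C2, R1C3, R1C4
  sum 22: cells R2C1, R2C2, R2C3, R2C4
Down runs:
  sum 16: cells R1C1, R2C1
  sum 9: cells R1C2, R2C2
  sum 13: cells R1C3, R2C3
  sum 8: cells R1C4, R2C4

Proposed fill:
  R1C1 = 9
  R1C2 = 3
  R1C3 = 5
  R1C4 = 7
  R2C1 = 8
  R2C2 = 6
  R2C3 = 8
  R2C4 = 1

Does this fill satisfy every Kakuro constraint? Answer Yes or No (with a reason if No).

No — the down run R1C1–R2C1 sums to 17, not 16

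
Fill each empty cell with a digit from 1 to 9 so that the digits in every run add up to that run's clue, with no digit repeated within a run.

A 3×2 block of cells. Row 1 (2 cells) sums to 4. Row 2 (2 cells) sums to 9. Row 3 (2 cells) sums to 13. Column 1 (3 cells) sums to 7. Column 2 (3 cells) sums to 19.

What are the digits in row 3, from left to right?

4 in 2 cells must be {1,3}; 7 in 3 cells must be {1,2,4}.
The 4 across and the 7 down share only 1, so (1,1) = 1.
(1,2) = 4 − 1 = 3 completes the 4 across.
Given what's placed, (2,2) must be 7 to fit the 9 across and 19 down.
(3,1) = 4: the only remaining digit allowed by both the 13 across and the 7 down.
(3,2) = 13 − 4 = 9 completes the 13 across.
(2,1) = 9 − 7 = 2 completes the 9 across.

4, 9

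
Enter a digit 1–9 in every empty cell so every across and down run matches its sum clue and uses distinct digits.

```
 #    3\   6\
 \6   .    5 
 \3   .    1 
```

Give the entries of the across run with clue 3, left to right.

3 in 2 cells must be {1,2}.
R1C1 = 6 − 5 = 1 completes the 6 across.
R2C1 = 3 − 1 = 2 completes the 3 across.

2 1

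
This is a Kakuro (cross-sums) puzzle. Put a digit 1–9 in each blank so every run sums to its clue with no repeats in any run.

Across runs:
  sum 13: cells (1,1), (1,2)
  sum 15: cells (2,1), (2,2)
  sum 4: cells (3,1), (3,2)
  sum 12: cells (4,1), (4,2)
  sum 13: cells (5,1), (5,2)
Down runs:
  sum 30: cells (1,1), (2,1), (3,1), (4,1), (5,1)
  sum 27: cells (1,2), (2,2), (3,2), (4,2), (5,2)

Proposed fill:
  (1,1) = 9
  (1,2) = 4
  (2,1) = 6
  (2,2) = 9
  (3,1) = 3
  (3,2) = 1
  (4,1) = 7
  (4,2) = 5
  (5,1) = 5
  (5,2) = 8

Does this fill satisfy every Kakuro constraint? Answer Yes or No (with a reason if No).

Yes

Across: 9+4=13; 6+9=15; 3+1=4; 7+5=12; 5+8=13. Down: 9+6+3+7+5=30; 4+9+1+5+8=27. No digit repeats within any run.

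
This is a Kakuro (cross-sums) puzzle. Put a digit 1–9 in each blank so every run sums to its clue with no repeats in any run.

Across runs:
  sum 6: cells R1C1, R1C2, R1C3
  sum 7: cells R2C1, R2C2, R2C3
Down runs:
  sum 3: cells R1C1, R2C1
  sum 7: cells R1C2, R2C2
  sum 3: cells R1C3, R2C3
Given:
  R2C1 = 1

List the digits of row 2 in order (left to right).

6 in 3 cells must be {1,2,3}; 7 in 3 cells must be {1,2,4}; 3 in 2 cells must be {1,2}.
R1C1 = 3 − 1 = 2 completes the 3 down.
R1C3 = 1: the only remaining digit allowed by both the 6 across and the 3 down.
R2C3 = 3 − 1 = 2 completes the 3 down.
R1C2 = 6 − 3 = 3 completes the 6 across.
R2C2 = 7 − 3 = 4 completes the 7 across.

1 4 2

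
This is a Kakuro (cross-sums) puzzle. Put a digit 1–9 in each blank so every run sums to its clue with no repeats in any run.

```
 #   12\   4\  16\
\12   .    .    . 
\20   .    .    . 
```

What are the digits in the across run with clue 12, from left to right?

4 1 7

4 in 2 cells must be {1,3}; 16 in 2 cells must be {7,9}.
The 20 across and the 4 down share only 3, so R2C2 = 3.
Given what's placed, R2C3 must be 9 to fit the 20 across and 16 down.
R1C2 = 4 − 3 = 1 completes the 4 down.
R1C3 = 16 − 9 = 7 completes the 16 down.
R2C1 = 20 − 12 = 8 completes the 20 across.
R1C1 = 12 − 8 = 4 completes the 12 across.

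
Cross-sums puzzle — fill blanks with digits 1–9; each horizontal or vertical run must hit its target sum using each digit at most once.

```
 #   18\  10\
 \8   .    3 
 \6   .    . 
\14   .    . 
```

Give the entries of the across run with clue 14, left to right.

9, 5

R1C1 = 8 − 3 = 5 completes the 8 across.
R2C1 = 4: the only remaining digit allowed by both the 6 across and the 18 down.
R2C2 = 6 − 4 = 2 completes the 6 across.
R3C1 = 18 − 9 = 9 completes the 18 down.
R3C2 = 14 − 9 = 5 completes the 14 across.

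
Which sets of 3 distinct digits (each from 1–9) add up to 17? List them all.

{1,7,9}; {2,6,9}; {2,7,8}; {3,5,9}; {3,6,8}; {4,5,8}; {4,6,7}

3 distinct digits from 1–9 sum between 6 and 24.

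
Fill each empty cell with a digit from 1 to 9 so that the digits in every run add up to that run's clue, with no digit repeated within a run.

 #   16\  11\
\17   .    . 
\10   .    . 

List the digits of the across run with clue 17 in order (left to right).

9 8

17 in 2 cells must be {8,9}; 16 in 2 cells must be {7,9}.
The 17 across and the 16 down share only 9, so R1C1 = 9.
R1C2 = 17 − 9 = 8 completes the 17 across.
R2C1 = 16 − 9 = 7 completes the 16 down.
R2C2 = 10 − 7 = 3 completes the 10 across.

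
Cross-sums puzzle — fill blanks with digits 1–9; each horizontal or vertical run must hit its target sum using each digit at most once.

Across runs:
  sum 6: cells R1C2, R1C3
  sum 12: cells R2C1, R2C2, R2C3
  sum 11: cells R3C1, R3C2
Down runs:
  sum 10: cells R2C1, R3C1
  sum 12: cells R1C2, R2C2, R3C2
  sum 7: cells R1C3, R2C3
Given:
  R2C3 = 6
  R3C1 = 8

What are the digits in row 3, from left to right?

8 3

R1C3 = 7 − 6 = 1 completes the 7 down.
R2C1 = 10 − 8 = 2 completes the 10 down.
R2C2 = 12 − 8 = 4 completes the 12 across.
R3C2 = 11 − 8 = 3 completes the 11 across.
R1C2 = 6 − 1 = 5 completes the 6 across.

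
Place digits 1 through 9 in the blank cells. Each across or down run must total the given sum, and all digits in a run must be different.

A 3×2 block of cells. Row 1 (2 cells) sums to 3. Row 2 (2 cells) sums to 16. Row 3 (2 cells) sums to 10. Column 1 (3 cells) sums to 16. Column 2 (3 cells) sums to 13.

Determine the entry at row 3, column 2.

3 in 2 cells must be {1,2}; 16 in 2 cells must be {7,9}.
Nothing is forced directly, so branch on (2,1), whose candidates are 7 or 9. If (2,1) = 7: that forces (1,1) = 1, (1,2) = 2, after which (2,2) would have to be in {9} for the 16 across but in {3,4,5,6,7,8} for the 13 down — contradiction. So (2,1) = 9.
(2,2) = 16 − 9 = 7 completes the 16 across.
Nothing is forced directly, so branch on (1,1), whose candidates are 1 or 2. If (1,1) = 2: that forces (1,2) = 1, after which (3,1) would have to be in {1,2,3,4,6,7,8,9} for the 10 across but in {5} for the 16 down — contradiction. So (1,1) = 1.
(1,2) = 3 − 1 = 2 completes the 3 across.
(3,1) = 16 − 10 = 6 completes the 16 down.
(3,2) = 10 − 6 = 4 completes the 10 across.

4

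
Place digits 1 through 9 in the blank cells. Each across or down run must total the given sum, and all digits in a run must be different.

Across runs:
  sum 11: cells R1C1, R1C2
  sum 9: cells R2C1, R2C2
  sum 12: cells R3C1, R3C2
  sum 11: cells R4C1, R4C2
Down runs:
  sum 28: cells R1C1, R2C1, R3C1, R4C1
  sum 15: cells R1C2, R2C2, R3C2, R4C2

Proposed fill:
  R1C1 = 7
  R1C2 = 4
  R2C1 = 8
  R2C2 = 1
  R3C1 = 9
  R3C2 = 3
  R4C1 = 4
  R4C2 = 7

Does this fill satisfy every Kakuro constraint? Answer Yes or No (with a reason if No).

Across: 7+4=11; 8+1=9; 9+3=12; 4+7=11. Down: 7+8+9+4=28; 4+1+3+7=15. No digit repeats within any run.

Yes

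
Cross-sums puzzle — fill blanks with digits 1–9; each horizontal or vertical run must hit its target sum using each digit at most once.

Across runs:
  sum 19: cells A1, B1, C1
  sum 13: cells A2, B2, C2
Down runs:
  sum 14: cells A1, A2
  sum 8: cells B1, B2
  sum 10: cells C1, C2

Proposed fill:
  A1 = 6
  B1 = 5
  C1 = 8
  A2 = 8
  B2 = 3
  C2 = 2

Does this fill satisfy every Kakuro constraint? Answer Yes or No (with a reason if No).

Yes

Across: 6+5+8=19; 8+3+2=13. Down: 6+8=14; 5+3=8; 8+2=10. No digit repeats within any run.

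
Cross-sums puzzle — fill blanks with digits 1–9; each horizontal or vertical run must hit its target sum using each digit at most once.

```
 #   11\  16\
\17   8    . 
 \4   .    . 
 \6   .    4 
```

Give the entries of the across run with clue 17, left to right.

8 9

17 in 2 cells must be {8,9}; 4 in 2 cells must be {1,3}.
R1C2 = 17 − 8 = 9 completes the 17 across.
Given what's placed, R2C1 must be 1 to fit the 4 across and 11 down.
R2C2 = 4 − 1 = 3 completes the 4 across.
R3C1 = 6 − 4 = 2 completes the 6 across.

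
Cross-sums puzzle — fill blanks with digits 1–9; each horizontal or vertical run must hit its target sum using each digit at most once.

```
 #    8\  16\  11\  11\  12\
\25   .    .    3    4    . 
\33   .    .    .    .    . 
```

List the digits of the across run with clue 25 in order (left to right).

2 7 3 4 9

16 in 2 cells must be {7,9}.
R2C3 = 11 − 3 = 8 completes the 11 down.
R2C4 = 11 − 4 = 7 completes the 11 down.
R2C2 = 9: the only remaining digit allowed by both the 33 across and the 16 down.
R1C2 = 16 − 9 = 7 completes the 16 down.
No cell is forced outright now. R1C5 can only be 5 or 9 (the digits allowed by both its 25 across and its 12 down). If R1C5 = 5: that forces R1C1 = 6, after which R2C1 would have to be in {3,4,5,6} for the 33 across but in {2} for the 8 down — contradiction. So R1C5 = 9.
R1C1 = 25 − 23 = 2 completes the 25 across.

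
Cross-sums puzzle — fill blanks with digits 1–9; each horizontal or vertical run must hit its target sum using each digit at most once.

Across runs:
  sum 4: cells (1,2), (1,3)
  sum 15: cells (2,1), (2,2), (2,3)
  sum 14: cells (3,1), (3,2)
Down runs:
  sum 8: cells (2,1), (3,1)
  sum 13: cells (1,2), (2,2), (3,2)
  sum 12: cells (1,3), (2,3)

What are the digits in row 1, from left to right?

4 in 2 cells must be {1,3}.
The 4 across and the 12 down share only 3, so (1,3) = 3.
(2,3) = 12 − 3 = 9 completes the 12 down.
(1,2) = 4 − 3 = 1 completes the 4 across.
No cell is forced outright now. (3,1) can only be 5 or 6 (the digits allowed by both its 14 across and its 8 down). If (3,1) = 5: then (2,1) would have to be in {1,2,4,5} for the 15 across but in {3} for the 8 down — contradiction. So (3,1) = 6.
(2,1) = 8 − 6 = 2 completes the 8 down.
(2,2) = 15 − 11 = 4 completes the 15 across.
(3,2) = 14 − 6 = 8 completes the 14 across.

1 3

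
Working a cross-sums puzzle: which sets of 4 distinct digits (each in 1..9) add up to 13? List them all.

{1,2,3,7}; {1,2,4,6}; {1,3,4,5}

4 distinct digits from 1–9 sum between 10 and 30.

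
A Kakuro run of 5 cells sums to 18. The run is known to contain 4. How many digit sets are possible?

5 distinct digits from 1–9 sum between 15 and 35.
Keeping only sets containing 4.
Enumerating: {1,2,3,4,8}, {1,2,4,5,6}.

2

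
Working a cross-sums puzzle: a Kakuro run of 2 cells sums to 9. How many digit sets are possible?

4

2 distinct digits from 1–9 sum between 3 and 17.
Enumerating: {1,8}, {2,7}, {3,6}, {4,5}.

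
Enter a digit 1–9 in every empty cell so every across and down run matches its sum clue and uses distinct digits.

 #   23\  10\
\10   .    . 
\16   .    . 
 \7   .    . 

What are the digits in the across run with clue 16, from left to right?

9 7

16 in 2 cells must be {7,9}; 23 in 3 cells must be {6,8,9}.
The 16 across and the 23 down share only 9, so R2C1 = 9.
R2C2 = 16 − 9 = 7 completes the 16 across.
Given what's placed, R3C1 must be 6 to fit the 7 across and 23 down.
R3C2 = 7 − 6 = 1 completes the 7 across.
R1C1 = 23 − 15 = 8 completes the 23 down.
R1C2 = 10 − 8 = 2 completes the 10 across.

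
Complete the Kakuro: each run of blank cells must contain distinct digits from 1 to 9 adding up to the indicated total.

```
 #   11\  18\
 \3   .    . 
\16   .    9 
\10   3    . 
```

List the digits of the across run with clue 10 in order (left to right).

3, 7

3 in 2 cells must be {1,2}; 16 in 2 cells must be {7,9}.
R2C1 = 16 − 9 = 7 completes the 16 across.
R3C2 = 10 − 3 = 7 completes the 10 across.
R1C1 = 11 − 10 = 1 completes the 11 down.
R1C2 = 3 − 1 = 2 completes the 3 across.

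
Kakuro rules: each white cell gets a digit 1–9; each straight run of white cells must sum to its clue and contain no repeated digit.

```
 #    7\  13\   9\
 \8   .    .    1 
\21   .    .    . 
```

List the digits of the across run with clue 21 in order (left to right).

R2C3 = 9 − 1 = 8 completes the 9 down.
Nothing is forced directly, so branch on R2C1, whose candidates are 4 or 6. If R2C1 = 6: then R1C1 would have to be in {2,3,4,5} for the 8 across but in {1} for the 7 down — contradiction. So R2C1 = 4.
R1C1 = 7 − 4 = 3 completes the 7 down.
R1C2 = 8 − 4 = 4 completes the 8 across.
R2C2 = 21 − 12 = 9 completes the 21 across.

4 9 8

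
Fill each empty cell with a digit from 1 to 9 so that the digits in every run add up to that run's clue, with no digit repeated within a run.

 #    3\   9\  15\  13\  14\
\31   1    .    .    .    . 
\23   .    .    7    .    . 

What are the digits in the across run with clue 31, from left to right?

1, 6, 8, 7, 9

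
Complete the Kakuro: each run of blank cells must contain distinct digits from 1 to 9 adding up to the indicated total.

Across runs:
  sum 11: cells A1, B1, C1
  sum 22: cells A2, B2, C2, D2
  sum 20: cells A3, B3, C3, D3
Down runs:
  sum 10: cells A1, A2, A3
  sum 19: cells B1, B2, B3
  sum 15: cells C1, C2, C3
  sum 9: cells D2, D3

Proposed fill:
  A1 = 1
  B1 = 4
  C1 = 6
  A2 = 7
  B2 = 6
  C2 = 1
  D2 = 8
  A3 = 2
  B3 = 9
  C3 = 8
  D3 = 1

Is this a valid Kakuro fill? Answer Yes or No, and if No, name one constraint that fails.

Across: 1+4+6=11; 7+6+1+8=22; 2+9+8+1=20. Down: 1+7+2=10; 4+6+9=19; 6+1+8=15; 8+1=9. No digit repeats within any run.

Yes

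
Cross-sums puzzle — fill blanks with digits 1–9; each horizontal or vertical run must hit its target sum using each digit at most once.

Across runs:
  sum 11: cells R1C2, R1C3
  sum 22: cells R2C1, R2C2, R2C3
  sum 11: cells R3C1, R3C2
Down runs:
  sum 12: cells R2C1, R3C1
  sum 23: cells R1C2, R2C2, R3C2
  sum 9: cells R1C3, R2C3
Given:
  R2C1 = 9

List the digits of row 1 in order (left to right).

23 in 3 cells must be {6,8,9}.
R3C1 = 12 − 9 = 3 completes the 12 down.
R3C2 = 11 − 3 = 8 completes the 11 across.
R2C2 = 6: the only remaining digit allowed by both the 22 across and the 23 down.
R2C3 = 22 − 15 = 7 completes the 22 across.
R1C2 = 23 − 14 = 9 completes the 23 down.
R1C3 = 11 − 9 = 2 completes the 11 across.

9 2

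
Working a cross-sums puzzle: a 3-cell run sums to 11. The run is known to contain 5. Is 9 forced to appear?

No

The only way to make 11 from 3 distinct digits under that restriction is {2,4,5}, which does not contain 9.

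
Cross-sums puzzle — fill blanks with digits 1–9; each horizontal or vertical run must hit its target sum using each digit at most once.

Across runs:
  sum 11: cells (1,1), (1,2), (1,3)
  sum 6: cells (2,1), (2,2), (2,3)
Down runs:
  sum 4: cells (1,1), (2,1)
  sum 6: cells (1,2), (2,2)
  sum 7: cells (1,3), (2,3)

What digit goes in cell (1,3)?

6

6 in 3 cells must be {1,2,3}; 4 in 2 cells must be {1,3}.
Nothing is forced directly, so branch on (1,1), whose candidates are 1 or 3. If (1,1) = 3: that forces (2,1) = 1, (2,2) = 2, (2,3) = 3, after which (1,2) would have to be in {1,2,6,7} for the 11 across but in {4} for the 6 down — contradiction. So (1,1) = 1.
(2,1) = 4 − 1 = 3 completes the 4 down.
Nothing is forced directly, so branch on (1,2), whose candidates are 2 or 4. If (1,2) = 2: then (1,3) would have to be in {8} for the 11 across but in {1,2,3,4,5,6} for the 7 down — contradiction. So (1,2) = 4.
(1,3) = 11 − 5 = 6 completes the 11 across.
(2,2) = 6 − 4 = 2 completes the 6 down.
(2,3) = 6 − 5 = 1 completes the 6 across.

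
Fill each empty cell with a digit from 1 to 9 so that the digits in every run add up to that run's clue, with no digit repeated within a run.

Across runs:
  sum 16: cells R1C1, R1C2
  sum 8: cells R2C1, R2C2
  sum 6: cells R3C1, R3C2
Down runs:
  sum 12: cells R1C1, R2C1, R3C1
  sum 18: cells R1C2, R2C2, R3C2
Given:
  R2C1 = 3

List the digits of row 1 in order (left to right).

7 9

16 in 2 cells must be {7,9}.
Given what's placed, R1C1 must be 7 to fit the 16 across and 12 down.
R1C2 = 16 − 7 = 9 completes the 16 across.
R2C2 = 8 − 3 = 5 completes the 8 across.
R3C1 = 12 − 10 = 2 completes the 12 down.
R3C2 = 6 − 2 = 4 completes the 6 across.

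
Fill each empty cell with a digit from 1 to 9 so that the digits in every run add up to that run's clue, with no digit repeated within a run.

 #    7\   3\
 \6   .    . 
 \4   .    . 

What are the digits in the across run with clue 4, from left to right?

4 in 2 cells must be {1,3}; 3 in 2 cells must be {1,2}.
The 4 across and the 3 down share only 1, so R2C2 = 1.
R1C2 = 3 − 1 = 2 completes the 3 down.
R2C1 = 4 − 1 = 3 completes the 4 across.
R1C1 = 6 − 2 = 4 completes the 6 across.

3 1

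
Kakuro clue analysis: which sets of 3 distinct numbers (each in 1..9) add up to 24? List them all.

{7,8,9}

3 distinct digits from 1–9 sum between 6 and 24.
Only one set works: {7,8,9}.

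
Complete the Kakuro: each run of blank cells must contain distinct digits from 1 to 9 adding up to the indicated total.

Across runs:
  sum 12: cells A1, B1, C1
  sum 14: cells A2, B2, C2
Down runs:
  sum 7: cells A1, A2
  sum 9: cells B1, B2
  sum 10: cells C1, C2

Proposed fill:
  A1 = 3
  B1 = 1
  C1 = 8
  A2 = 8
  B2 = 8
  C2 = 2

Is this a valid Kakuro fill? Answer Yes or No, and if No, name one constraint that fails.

No — the across run A2–C2 sums to 18, not 14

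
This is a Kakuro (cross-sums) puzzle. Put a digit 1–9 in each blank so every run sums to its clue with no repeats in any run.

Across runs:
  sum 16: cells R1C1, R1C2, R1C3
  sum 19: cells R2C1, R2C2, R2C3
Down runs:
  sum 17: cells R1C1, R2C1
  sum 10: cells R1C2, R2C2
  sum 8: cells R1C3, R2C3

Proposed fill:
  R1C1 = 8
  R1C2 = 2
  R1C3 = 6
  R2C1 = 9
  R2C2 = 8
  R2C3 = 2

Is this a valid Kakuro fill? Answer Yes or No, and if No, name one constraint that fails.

Yes

Across: 8+2+6=16; 9+8+2=19. Down: 8+9=17; 2+8=10; 6+2=8. No digit repeats within any run.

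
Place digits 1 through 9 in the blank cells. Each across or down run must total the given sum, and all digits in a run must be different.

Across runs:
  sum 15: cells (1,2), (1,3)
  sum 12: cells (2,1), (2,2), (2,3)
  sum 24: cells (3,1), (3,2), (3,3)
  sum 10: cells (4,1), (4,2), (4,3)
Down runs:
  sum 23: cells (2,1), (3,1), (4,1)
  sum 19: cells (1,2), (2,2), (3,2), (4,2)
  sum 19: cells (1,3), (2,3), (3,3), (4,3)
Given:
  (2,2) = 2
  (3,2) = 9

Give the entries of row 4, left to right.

24 in 3 cells must be {7,8,9}; 23 in 3 cells must be {6,8,9}.
Given what's placed, (1,2) must be 7 to fit the 15 across and 19 down.
(1,3) = 15 − 7 = 8 completes the 15 across.
Given what's placed, (3,1) must be 8 to fit the 24 across and 23 down.
(3,3) = 24 − 17 = 7 completes the 24 across.
Given what's placed, (4,1) must be 6 to fit the 10 across and 23 down.
(4,2) = 19 − 18 = 1 completes the 19 down.
(4,3) = 10 − 7 = 3 completes the 10 across.

6, 1, 3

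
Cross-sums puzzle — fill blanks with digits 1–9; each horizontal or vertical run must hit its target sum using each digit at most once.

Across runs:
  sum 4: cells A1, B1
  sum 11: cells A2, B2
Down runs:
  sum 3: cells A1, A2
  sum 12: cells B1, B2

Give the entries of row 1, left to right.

1, 3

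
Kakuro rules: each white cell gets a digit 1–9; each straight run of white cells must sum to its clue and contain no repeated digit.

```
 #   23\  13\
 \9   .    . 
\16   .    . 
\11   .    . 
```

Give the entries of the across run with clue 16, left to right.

16 in 2 cells must be {7,9}; 23 in 3 cells must be {6,8,9}.
The 16 across and the 23 down share only 9, so R2C1 = 9.
R2C2 = 16 − 9 = 7 completes the 16 across.
Nothing is forced directly, so branch on R1C1, whose candidates are 6 or 8. If R1C1 = 6: then R1C2 would have to be in {3} for the 9 across but in {1,2,4,5} for the 13 down — contradiction. So R1C1 = 8.
R1C2 = 9 − 8 = 1 completes the 9 across.
R3C1 = 23 − 17 = 6 completes the 23 down.
R3C2 = 11 − 6 = 5 completes the 11 across.

9, 7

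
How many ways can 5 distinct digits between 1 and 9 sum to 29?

8

5 distinct digits from 1–9 sum between 15 and 35.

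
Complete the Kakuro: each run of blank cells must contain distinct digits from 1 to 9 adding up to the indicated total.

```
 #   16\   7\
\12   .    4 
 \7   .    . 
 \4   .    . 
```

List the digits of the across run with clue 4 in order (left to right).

4 in 2 cells must be {1,3}; 7 in 3 cells must be {1,2,4}.
R1C1 = 12 − 4 = 8 completes the 12 across.
Given what's placed, R3C2 must be 1 to fit the 4 across and 7 down.
R2C2 = 7 − 5 = 2 completes the 7 down.
R3C1 = 4 − 1 = 3 completes the 4 across.
R2C1 = 7 − 2 = 5 completes the 7 across.

3 1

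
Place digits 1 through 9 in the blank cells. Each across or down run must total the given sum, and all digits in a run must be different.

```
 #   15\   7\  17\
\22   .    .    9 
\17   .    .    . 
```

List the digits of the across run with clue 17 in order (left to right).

7 2 8

17 in 2 cells must be {8,9}.
R2C3 = 17 − 9 = 8 completes the 17 down.
Nothing is forced directly, so branch on R2C1, whose candidates are 6 or 7. If R2C1 = 6: then R1C1 would have to be in {5,6,7,8} for the 22 across but in {9} for the 15 down — contradiction. So R2C1 = 7.
R1C1 = 15 − 7 = 8 completes the 15 down.
R1C2 = 22 − 17 = 5 completes the 22 across.
R2C2 = 17 − 15 = 2 completes the 17 across.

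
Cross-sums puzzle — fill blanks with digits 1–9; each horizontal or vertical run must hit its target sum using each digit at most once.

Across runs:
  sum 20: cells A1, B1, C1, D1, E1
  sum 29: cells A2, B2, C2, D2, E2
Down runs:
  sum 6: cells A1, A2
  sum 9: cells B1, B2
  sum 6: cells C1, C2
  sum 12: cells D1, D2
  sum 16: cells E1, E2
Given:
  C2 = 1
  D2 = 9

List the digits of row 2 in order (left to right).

16 in 2 cells must be {7,9}.
C1 = 6 − 1 = 5 completes the 6 down.
D1 = 12 − 9 = 3 completes the 12 down.
Given what's placed, E2 must be 7 to fit the 29 across and 16 down.
E1 = 16 − 7 = 9 completes the 16 down.
A2 = 4: the only remaining digit allowed by both the 29 across and the 6 down.
B2 = 29 − 21 = 8 completes the 29 across.

4, 8, 1, 9, 7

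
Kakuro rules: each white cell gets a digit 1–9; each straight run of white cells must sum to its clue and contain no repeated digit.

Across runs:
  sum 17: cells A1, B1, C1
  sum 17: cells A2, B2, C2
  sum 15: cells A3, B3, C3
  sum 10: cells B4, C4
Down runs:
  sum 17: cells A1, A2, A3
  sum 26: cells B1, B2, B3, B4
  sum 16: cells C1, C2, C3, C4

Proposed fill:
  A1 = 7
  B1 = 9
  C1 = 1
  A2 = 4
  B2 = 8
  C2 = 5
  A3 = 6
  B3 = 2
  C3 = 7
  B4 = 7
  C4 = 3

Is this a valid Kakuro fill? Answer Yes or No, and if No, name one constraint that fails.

Across: 7+9+1=17; 4+8+5=17; 6+2+7=15; 7+3=10. Down: 7+4+6=17; 9+8+2+7=26; 1+5+7+3=16. No digit repeats within any run.

Yes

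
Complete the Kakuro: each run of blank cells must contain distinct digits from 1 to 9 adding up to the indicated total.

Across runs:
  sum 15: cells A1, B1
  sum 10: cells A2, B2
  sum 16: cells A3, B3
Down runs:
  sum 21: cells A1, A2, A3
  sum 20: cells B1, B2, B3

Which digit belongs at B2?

4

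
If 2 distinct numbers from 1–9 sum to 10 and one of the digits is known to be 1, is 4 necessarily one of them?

No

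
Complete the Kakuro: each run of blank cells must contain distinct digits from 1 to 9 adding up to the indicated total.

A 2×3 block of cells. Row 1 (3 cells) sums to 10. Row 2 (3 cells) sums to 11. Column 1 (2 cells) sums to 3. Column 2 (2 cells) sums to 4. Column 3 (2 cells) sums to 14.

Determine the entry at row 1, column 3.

6

3 in 2 cells must be {1,2}; 4 in 2 cells must be {1,3}.
Nothing is forced directly, so branch on (1,3), whose candidates are 5 or 6. If (1,3) = 5: then (2,3) would have to be in {1,2,3,4,5,6,7,8} for the 11 across but in {9} for the 14 down — contradiction. So (1,3) = 6.
Given what's placed, (1,1) must be 1 to fit the 10 across and 3 down.
(1,2) = 10 − 7 = 3 completes the 10 across.
(2,1) = 3 − 1 = 2 completes the 3 down.
(2,2) = 4 − 3 = 1 completes the 4 down.
(2,3) = 11 − 3 = 8 completes the 11 across.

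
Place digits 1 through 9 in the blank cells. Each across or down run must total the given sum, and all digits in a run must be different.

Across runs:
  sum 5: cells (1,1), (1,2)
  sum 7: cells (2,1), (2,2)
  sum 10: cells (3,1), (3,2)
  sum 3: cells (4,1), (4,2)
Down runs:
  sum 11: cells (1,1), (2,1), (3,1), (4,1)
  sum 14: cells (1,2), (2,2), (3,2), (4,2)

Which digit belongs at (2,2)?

3 in 2 cells must be {1,2}; 11 in 4 cells must be {1,2,3,5}.
Nothing is forced directly, so branch on (3,1), whose candidates are 1 or 2 or 3. If (3,1) = 1: then (3,2) would have to be in {9} for the 10 across but in {1,2,3,4,5,6,7,8} for the 14 down — contradiction. If (3,1) = 2: that forces (3,2) = 8, (4,1) = 1, (4,2) = 2, (1,1) = 3, after which (1,2) would have to be in {2} for the 5 across but in {1,3} for the 14 down — contradiction. So (3,1) = 3.
(3,2) = 10 − 3 = 7 completes the 10 across.
Nothing is forced directly, so branch on (1,1), whose candidates are 1 or 2. If (1,1) = 2: then (1,2) would have to be in {3} for the 5 across but in {1,2,4} for the 14 down — contradiction. So (1,1) = 1.
(1,2) = 5 − 1 = 4 completes the 5 across.
(4,1) = 2: the only remaining digit allowed by both the 3 across and the 11 down.
(4,2) = 3 − 2 = 1 completes the 3 across.
(2,1) = 11 − 6 = 5 completes the 11 down.
(2,2) = 7 − 5 = 2 completes the 7 across.

2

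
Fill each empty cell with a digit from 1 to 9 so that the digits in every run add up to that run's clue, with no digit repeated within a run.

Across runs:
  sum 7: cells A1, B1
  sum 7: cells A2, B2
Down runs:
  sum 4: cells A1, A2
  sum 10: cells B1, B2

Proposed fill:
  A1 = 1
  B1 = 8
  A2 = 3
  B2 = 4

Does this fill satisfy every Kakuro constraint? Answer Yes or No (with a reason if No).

No — the across run A1–B1 sums to 9, not 7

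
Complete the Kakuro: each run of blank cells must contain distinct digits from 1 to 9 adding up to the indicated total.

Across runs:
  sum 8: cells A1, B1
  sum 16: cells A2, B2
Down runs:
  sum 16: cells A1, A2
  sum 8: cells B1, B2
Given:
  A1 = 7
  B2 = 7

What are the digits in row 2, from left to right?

9 7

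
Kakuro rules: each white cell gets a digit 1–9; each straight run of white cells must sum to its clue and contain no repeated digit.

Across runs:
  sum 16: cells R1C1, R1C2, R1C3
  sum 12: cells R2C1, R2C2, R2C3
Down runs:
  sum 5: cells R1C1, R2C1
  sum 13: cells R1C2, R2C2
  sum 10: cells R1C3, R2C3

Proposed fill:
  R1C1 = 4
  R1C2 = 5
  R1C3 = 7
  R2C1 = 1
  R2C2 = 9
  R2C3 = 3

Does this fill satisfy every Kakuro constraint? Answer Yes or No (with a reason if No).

No — the across run R2C1–R2C3 sums to 13, not 12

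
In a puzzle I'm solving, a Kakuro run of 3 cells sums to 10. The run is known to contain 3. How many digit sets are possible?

2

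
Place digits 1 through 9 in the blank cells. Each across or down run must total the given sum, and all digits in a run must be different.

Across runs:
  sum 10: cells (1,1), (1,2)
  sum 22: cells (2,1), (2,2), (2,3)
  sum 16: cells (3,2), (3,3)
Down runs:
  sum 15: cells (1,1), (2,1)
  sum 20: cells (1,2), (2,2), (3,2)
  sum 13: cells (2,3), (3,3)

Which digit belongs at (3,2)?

9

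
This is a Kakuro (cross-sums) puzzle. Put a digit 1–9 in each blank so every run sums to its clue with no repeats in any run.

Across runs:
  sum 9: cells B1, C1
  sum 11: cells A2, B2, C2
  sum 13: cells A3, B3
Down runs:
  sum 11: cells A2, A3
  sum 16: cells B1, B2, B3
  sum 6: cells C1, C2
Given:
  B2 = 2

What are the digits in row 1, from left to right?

8, 1

Nothing is forced directly, so branch on B1, whose candidates are 5 or 6 or 8. If B1 = 5: that forces C1 = 4, after which C2 would have to be in {1,3,4,5,6,8} for the 11 across but in {2} for the 6 down — contradiction. If B1 = 6: then C1 would have to be in {3} for the 9 across but in {1,2,4,5} for the 6 down — contradiction. So B1 = 8.
C1 = 9 − 8 = 1 completes the 9 across.
C2 = 6 − 1 = 5 completes the 6 down.
B3 = 16 − 10 = 6 completes the 16 down.
A2 = 11 − 7 = 4 completes the 11 across.
A3 = 13 − 6 = 7 completes the 13 across.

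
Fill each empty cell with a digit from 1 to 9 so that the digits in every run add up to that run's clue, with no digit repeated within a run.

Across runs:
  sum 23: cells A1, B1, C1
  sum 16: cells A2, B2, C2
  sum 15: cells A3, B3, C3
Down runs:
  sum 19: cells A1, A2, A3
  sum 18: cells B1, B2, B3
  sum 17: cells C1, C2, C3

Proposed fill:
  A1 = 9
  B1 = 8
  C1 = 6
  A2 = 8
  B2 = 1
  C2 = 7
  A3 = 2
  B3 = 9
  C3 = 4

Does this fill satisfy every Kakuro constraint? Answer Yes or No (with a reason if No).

Across: 9+8+6=23; 8+1+7=16; 2+9+4=15. Down: 9+8+2=19; 8+1+9=18; 6+7+4=17. No digit repeats within any run.

Yes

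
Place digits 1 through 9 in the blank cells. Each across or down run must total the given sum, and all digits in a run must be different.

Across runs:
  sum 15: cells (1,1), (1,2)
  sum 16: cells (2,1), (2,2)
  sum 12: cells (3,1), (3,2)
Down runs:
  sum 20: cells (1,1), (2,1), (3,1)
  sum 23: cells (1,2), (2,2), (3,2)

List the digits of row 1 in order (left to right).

9 6

16 in 2 cells must be {7,9}; 23 in 3 cells must be {6,8,9}.
The 16 across and the 23 down share only 9, so (2,2) = 9.
Given what's placed, (3,2) must be 8 to fit the 12 across and 23 down.
(1,2) = 23 − 17 = 6 completes the 23 down.
(2,1) = 16 − 9 = 7 completes the 16 across.
(3,1) = 12 − 8 = 4 completes the 12 across.
(1,1) = 15 − 6 = 9 completes the 15 across.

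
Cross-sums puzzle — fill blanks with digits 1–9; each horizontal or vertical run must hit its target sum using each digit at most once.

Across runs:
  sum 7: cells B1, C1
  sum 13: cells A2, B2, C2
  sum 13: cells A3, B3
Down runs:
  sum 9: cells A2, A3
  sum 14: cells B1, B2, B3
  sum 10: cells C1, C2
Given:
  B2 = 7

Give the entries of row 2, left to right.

Nothing is forced directly, so branch on C2, whose candidates are 1 or 2 or 4. If C2 = 1: then C1 would have to be in {1,2,3,4,5,6} for the 7 across but in {9} for the 10 down — contradiction. If C2 = 2: then C1 would have to be in {1,2,3,4,5,6} for the 7 across but in {8} for the 10 down — contradiction. So C2 = 4.
C1 = 10 − 4 = 6 completes the 10 down.
A2 = 13 − 11 = 2 completes the 13 across.
A3 = 9 − 2 = 7 completes the 9 down.
B3 = 13 − 7 = 6 completes the 13 across.
B1 = 7 − 6 = 1 completes the 7 across.

2 7 4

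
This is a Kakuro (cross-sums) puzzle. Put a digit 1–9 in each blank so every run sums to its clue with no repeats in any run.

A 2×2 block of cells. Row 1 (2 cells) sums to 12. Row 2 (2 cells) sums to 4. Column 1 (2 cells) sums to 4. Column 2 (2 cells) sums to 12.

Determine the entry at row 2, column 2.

4 in 2 cells must be {1,3}.
The 12 across and the 4 down share only 3, so (1,1) = 3.
(1,2) = 12 − 3 = 9 completes the 12 across.
(2,1) = 4 − 3 = 1 completes the 4 down.
(2,2) = 4 − 1 = 3 completes the 4 across.

3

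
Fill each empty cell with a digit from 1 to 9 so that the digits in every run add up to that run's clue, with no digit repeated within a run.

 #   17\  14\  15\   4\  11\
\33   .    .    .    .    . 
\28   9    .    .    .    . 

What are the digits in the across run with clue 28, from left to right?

9 8 6 1 4

17 in 2 cells must be {8,9}; 4 in 2 cells must be {1,3}.
R1C1 = 17 − 9 = 8 completes the 17 down.
R1C4 = 3: the only remaining digit allowed by both the 33 across and the 4 down.
R2C4 = 4 − 3 = 1 completes the 4 down.
Nothing is forced directly, so branch on R2C3, whose candidates are 6 or 7 or 8. If R2C3 = 7: then R1C3 would have to be in {6,7,9} for the 33 across but in {8} for the 15 down — contradiction. If R2C3 = 8: that forces R1C3 = 7, R2C2 = 6, R2C5 = 4, after which R1C2 would have to be in {6,9} for the 33 across but in {8} for the 14 down — contradiction. So R2C3 = 6.
R1C3 = 15 − 6 = 9 completes the 15 down.
Given what's placed, R1C2 must be 6 to fit the 33 across and 14 down.
R1C5 = 33 − 26 = 7 completes the 33 across.
R2C2 = 14 − 6 = 8 completes the 14 down.
R2C5 = 28 − 24 = 4 completes the 28 across.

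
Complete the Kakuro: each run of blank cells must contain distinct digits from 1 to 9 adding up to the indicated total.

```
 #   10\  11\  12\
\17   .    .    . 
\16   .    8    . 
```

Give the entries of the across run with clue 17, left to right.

9 3 5

R1C2 = 11 − 8 = 3 completes the 11 down.
No cell is forced outright now. R1C1 can only be 6 or 8 or 9 (the digits allowed by both its 17 across and its 10 down). If R1C1 = 6: that forces R1C3 = 8, after which R2C1 would have to be in {1,2,3,5,6,7} for the 16 across but in {4} for the 10 down — contradiction. If R1C1 = 8: then R1C3 would have to be in {6} for the 17 across but in {3,4,5,7,8,9} for the 12 down — contradiction. So R1C1 = 9.
R1C3 = 17 − 12 = 5 completes the 17 across.
R2C1 = 10 − 9 = 1 completes the 10 down.
R2C3 = 16 − 9 = 7 completes the 16 across.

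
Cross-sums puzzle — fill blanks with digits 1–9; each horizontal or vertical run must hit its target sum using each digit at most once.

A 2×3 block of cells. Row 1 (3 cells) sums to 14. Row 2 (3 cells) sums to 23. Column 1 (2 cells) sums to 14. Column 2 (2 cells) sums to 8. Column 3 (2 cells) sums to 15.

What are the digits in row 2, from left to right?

23 in 3 cells must be {6,8,9}.
The 23 across and the 8 down share only 6, so (2,2) = 6.
(1,2) = 8 − 6 = 2 completes the 8 down.
Nothing is forced directly, so branch on (2,1), whose candidates are 8 or 9. If (2,1) = 8: then (1,1) would have to be in {3,4,5,7,8,9} for the 14 across but in {6} for the 14 down — contradiction. So (2,1) = 9.
(1,1) = 14 − 9 = 5 completes the 14 down.
(1,3) = 14 − 7 = 7 completes the 14 across.
(2,3) = 23 − 15 = 8 completes the 23 across.

9, 6, 8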